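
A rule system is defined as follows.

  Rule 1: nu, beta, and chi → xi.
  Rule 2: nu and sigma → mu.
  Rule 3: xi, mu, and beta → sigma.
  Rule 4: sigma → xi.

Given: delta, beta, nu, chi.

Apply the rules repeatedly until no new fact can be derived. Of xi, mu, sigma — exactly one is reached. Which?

From nu, beta, and chi, Rule 1 gives xi.
sigma would need xi, mu, and beta (Rule 3), but mu is never established. mu would need nu and sigma (Rule 2), but sigma is never established.

xi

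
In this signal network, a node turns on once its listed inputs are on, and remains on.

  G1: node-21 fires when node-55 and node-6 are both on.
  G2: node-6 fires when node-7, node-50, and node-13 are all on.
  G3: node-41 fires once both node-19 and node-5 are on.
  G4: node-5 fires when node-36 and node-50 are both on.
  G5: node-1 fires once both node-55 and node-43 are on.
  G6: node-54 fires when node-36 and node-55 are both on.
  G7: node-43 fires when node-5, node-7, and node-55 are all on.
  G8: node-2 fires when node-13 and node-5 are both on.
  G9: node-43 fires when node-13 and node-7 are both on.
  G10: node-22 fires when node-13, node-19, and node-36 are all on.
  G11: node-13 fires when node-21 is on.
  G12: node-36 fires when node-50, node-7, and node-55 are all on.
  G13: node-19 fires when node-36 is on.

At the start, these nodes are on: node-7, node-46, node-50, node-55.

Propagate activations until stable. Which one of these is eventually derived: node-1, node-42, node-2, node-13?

node-1

G12: node-50, node-7, and node-55 on → node-36 on.
G4: node-36 and node-50 on → node-5 on.
node-5, node-7, and node-55 are on, so node-43 fires (G7).
node-55 and node-43 are on, so node-1 fires (G5).
node-2 would need node-13 and node-5 (G8), but node-13 never turns on. node-13 would need node-21 (G11), but node-21 never turns on. No rule produces node-42, and it is not given.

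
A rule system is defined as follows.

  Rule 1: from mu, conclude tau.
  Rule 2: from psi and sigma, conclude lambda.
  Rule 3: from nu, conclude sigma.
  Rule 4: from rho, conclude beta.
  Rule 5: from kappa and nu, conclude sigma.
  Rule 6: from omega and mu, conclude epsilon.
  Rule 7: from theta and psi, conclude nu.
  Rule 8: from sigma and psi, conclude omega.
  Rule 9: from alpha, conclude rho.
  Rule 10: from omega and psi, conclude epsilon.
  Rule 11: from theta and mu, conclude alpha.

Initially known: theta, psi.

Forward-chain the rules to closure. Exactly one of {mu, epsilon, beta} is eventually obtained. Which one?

From theta and psi, Rule 7 gives nu.
nu holds, so sigma follows (Rule 3).
From sigma and psi, Rule 8 gives omega.
From omega and psi, Rule 10 gives epsilon.
beta would need rho (Rule 4), but rho is never established. No rule produces mu, and it is not given.

epsilon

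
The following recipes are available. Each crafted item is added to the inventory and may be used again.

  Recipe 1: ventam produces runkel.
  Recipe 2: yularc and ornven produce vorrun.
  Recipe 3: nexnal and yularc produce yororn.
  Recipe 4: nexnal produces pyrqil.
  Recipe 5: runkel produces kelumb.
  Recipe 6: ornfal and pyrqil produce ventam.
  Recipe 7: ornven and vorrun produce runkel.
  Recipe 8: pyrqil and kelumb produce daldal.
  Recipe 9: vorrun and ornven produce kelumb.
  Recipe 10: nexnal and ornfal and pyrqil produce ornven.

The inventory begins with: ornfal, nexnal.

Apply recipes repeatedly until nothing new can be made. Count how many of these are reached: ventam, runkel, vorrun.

2

Using Recipe 4, nexnal makes pyrqil.
ornfal and pyrqil → ventam (Recipe 6).
ventam → runkel (Recipe 1).
ventam: reached.
runkel: reached.
vorrun would need yularc and ornven (Recipe 2), but yularc is never obtained.
Reached: ventam and runkel — 2 of the 3.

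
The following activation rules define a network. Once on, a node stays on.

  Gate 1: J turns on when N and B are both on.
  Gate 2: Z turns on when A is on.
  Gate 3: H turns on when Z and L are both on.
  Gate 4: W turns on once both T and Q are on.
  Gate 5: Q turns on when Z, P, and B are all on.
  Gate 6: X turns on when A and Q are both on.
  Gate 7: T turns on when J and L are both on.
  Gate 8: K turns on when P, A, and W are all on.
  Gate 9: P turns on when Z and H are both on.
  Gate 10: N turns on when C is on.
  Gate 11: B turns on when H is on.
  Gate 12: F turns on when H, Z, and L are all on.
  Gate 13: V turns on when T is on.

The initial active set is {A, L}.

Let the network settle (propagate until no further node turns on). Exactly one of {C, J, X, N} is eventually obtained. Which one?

X

Gate 2: A on → Z on.
Gate 3: Z and L on → H on.
Z and H are on, so P turns on (Gate 9).
Gate 11: H on → B on.
Z, P, and B are on, so Q turns on (Gate 5).
A and Q are on, so X turns on (Gate 6).
J would need N and B (Gate 1), but N never turns on. No rule produces C, and it is not given. N would need C (Gate 10), but C never turns on.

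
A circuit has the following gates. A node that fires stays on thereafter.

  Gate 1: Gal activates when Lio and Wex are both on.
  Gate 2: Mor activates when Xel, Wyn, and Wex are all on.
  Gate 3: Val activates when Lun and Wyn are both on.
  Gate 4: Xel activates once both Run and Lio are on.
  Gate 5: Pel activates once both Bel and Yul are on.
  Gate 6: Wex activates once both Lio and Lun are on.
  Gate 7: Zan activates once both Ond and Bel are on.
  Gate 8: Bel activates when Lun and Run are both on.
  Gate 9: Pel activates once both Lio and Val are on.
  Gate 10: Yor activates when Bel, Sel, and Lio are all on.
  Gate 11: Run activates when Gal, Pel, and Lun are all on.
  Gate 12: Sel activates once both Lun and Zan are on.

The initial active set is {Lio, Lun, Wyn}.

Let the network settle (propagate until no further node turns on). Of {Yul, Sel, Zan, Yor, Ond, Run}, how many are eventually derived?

1

Lio and Lun are on, so Wex activates (Gate 6).
Gate 3: Lun and Wyn on → Val on.
Gate 1: Lio and Wex on → Gal on.
Lio and Val are on, so Pel activates (Gate 9).
Gal, Pel, and Lun are on, so Run activates (Gate 11).
No rule produces Yul, and it is not given.
Sel would need Lun and Zan (Gate 12), but Zan never turns on.
Zan would need Ond and Bel (Gate 7), but Ond never turns on.
Yor would need Bel, Sel, and Lio (Gate 10), but Sel never turns on.
No rule produces Ond, and it is not given.
Run: reached.
Reached: Run — 1 of the 6.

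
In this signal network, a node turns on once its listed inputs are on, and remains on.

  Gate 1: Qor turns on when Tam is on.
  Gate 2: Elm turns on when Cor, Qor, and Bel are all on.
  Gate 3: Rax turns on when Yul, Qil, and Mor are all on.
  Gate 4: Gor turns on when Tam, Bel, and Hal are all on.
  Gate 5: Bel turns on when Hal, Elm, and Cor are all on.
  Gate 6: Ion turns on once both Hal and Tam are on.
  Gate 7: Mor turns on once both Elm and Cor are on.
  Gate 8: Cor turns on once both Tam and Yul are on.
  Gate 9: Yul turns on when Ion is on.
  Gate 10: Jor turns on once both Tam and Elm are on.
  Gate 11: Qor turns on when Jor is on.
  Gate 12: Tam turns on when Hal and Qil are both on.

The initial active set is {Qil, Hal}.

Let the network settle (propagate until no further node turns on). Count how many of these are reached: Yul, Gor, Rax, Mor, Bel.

1

Gate 12: Hal and Qil on → Tam on.
Hal and Tam are on, so Ion turns on (Gate 6).
Gate 9: Ion on → Yul on.
Yul: reached.
Gor would need Tam, Bel, and Hal (Gate 4), but Bel never turns on.
Rax would need Yul, Qil, and Mor (Gate 3), but Mor never turns on.
Mor would need Elm and Cor (Gate 7), but Elm never turns on.
Bel would need Hal, Elm, and Cor (Gate 5), but Elm never turns on.
Reached: Yul — 1 of the 5.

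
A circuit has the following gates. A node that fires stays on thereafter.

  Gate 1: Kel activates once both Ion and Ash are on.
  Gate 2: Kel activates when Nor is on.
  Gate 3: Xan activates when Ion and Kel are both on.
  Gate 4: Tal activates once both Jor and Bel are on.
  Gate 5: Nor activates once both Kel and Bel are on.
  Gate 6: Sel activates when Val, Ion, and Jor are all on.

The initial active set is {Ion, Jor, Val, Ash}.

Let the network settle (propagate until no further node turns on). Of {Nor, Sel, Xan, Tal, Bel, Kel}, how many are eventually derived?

Ion and Ash are on, so Kel activates (Gate 1).
Val, Ion, and Jor are on, so Sel activates (Gate 6).
Ion and Kel are on, so Xan activates (Gate 3).
Nor would need Kel and Bel (Gate 5), but Bel never turns on.
Sel: reached.
Xan: reached.
Tal would need Jor and Bel (Gate 4), but Bel never turns on.
No rule produces Bel, and it is not given.
Kel: reached.
Reached: Sel, Xan, and Kel — 3 of the 6.

3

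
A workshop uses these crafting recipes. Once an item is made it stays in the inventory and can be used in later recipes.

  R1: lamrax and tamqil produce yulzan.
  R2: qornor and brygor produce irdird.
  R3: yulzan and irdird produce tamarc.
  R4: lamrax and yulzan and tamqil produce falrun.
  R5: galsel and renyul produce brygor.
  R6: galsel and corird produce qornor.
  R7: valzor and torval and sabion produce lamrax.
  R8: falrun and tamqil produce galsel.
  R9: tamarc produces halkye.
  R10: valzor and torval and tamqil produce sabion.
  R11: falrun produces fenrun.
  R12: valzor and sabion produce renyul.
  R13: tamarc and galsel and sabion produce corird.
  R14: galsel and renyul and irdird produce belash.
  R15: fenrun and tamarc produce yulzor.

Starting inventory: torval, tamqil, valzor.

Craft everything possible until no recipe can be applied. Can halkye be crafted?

No

halkye would need tamarc (R9), but tamarc is never obtained.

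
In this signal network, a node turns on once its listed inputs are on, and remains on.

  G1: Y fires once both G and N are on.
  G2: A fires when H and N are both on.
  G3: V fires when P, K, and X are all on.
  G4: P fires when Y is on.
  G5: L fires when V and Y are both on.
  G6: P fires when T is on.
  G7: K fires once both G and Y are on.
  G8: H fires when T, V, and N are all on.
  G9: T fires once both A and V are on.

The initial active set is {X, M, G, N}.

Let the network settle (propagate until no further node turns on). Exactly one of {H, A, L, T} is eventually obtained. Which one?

L

G and N are on, so Y fires (G1).
Y is on, so P fires (G4).
G7: G and Y on → K on.
G3: P, K, and X on → V on.
V and Y are on, so L fires (G5).
A would need H and N (G2), but H never turns on. H would need T, V, and N (G8), but T never turns on. T would need A and V (G9), but A never turns on.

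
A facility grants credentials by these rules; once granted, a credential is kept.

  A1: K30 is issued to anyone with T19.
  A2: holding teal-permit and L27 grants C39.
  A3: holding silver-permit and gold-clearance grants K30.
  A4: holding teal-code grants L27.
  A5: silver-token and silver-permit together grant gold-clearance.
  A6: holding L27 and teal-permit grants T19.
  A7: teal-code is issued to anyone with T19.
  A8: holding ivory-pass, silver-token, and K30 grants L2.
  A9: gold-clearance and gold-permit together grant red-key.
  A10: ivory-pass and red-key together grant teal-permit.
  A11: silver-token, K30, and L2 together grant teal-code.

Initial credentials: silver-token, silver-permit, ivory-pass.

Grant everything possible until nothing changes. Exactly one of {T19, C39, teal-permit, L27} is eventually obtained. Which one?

Holding silver-token and silver-permit grants gold-clearance (A5).
Holding silver-permit and gold-clearance grants K30 (A3).
Holding ivory-pass, silver-token, and K30 grants L2 (A8).
Holding silver-token, K30, and L2 grants teal-code (A11).
Holding teal-code grants L27 (A4).
teal-permit would need ivory-pass and red-key (A10), but red-key is never granted. T19 would need L27 and teal-permit (A6), but teal-permit is never granted. C39 would need teal-permit and L27 (A2), but teal-permit is never granted.

L27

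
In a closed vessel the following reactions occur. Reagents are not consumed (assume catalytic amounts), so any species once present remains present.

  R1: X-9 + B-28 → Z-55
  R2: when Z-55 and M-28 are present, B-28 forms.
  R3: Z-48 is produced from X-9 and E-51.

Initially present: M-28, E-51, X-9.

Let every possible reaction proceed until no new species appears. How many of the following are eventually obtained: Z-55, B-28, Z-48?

1

X-9 and E-51 present → Z-48 forms (R3).
Z-55 would need X-9 and B-28 (R1), but B-28 never forms.
B-28 would need Z-55 and M-28 (R2), but Z-55 never forms.
Z-48: reached.
Reached: Z-48 — 1 of the 3.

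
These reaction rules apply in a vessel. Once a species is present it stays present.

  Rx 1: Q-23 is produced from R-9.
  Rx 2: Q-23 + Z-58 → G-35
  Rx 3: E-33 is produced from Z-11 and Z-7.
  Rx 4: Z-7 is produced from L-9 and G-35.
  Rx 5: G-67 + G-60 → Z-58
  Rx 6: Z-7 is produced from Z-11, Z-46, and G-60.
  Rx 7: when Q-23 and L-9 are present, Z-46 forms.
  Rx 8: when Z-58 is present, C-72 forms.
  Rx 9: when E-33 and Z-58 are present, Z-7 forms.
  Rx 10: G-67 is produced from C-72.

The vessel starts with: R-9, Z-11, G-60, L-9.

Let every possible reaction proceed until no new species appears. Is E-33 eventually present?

R-9 present → Q-23 forms (Rx 1).
Q-23 and L-9 present → Z-46 forms (Rx 7).
Z-11, Z-46, and G-60 present → Z-7 forms (Rx 6).
Z-11 and Z-7 present → E-33 forms (Rx 3).

Yes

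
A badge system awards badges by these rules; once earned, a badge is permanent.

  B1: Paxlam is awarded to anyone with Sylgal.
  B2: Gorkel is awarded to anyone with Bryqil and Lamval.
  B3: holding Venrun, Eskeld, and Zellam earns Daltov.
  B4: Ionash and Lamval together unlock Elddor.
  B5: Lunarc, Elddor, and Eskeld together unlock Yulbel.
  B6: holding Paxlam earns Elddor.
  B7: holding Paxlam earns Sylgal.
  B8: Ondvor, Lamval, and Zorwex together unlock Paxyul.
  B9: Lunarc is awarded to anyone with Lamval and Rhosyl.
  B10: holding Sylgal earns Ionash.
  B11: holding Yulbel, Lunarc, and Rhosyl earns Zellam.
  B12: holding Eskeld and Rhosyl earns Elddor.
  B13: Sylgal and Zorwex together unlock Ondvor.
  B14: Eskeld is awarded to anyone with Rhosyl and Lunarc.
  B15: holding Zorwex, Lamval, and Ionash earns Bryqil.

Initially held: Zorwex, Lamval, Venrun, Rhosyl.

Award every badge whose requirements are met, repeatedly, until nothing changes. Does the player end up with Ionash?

Ionash would need Sylgal (B10), but Sylgal is never earned.

No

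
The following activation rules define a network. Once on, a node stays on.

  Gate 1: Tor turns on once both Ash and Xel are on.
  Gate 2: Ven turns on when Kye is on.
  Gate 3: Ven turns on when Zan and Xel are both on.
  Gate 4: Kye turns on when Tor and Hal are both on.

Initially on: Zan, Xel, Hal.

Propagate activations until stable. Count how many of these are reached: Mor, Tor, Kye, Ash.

0

No rule produces Mor, and it is not given.
Tor would need Ash and Xel (Gate 1), but Ash never turns on.
Kye would need Tor and Hal (Gate 4), but Tor never turns on.
No rule produces Ash, and it is not given.
None of the 4 are reached.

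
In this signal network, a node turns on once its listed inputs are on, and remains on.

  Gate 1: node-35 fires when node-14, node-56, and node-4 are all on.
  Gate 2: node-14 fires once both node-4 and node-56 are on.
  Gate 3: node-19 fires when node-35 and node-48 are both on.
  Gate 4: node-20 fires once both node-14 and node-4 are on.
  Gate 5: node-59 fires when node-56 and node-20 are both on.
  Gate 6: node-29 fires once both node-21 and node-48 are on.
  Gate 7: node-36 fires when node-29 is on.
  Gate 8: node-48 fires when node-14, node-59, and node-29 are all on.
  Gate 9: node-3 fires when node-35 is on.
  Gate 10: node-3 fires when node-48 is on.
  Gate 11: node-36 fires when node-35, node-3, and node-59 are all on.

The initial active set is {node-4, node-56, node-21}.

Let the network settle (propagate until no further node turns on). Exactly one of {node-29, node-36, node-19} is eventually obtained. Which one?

node-36

node-4 and node-56 are on, so node-14 fires (Gate 2).
Gate 4: node-14 and node-4 on → node-20 on.
Gate 1: node-14, node-56, and node-4 on → node-35 on.
node-35 is on, so node-3 fires (Gate 9).
Gate 5: node-56 and node-20 on → node-59 on.
Gate 11: node-35, node-3, and node-59 on → node-36 on.
node-29 would need node-21 and node-48 (Gate 6), but node-48 never turns on. node-19 would need node-35 and node-48 (Gate 3), but node-48 never turns on.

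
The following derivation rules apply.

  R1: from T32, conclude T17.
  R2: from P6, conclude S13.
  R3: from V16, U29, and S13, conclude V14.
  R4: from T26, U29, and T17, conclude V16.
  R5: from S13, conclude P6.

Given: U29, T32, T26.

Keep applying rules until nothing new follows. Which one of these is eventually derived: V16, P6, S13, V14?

From T32, R1 gives T17.
From T26, U29, and T17, R4 gives V16.
P6 would need S13 (R5), but S13 is never established. V14 would need V16, U29, and S13 (R3), but S13 is never established. S13 would need P6 (R2), but P6 is never established.

V16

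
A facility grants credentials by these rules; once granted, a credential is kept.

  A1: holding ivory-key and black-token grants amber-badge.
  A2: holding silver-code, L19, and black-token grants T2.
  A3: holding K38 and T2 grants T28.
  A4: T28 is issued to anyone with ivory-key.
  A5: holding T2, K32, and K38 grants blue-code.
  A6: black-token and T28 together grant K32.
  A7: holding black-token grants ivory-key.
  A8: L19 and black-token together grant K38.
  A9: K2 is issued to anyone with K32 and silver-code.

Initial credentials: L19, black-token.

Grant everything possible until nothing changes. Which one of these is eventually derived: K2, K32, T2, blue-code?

Holding black-token grants ivory-key (A7).
Holding ivory-key grants T28 (A4).
Holding black-token and T28 grants K32 (A6).
T2 would need silver-code, L19, and black-token (A2), but silver-code is never granted. blue-code would need T2, K32, and K38 (A5), but T2 is never granted. K2 would need K32 and silver-code (A9), but silver-code is never granted.

K32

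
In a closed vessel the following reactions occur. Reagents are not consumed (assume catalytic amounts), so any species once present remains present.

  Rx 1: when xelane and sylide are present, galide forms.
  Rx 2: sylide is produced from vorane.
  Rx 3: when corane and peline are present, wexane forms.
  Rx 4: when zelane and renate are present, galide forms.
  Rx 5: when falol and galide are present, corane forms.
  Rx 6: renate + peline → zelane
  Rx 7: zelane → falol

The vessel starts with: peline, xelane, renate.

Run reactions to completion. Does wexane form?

renate and peline present → zelane forms (Rx 6).
zelane present → falol forms (Rx 7).
zelane and renate present → galide forms (Rx 4).
falol and galide present → corane forms (Rx 5).
corane and peline present → wexane forms (Rx 3).

Yes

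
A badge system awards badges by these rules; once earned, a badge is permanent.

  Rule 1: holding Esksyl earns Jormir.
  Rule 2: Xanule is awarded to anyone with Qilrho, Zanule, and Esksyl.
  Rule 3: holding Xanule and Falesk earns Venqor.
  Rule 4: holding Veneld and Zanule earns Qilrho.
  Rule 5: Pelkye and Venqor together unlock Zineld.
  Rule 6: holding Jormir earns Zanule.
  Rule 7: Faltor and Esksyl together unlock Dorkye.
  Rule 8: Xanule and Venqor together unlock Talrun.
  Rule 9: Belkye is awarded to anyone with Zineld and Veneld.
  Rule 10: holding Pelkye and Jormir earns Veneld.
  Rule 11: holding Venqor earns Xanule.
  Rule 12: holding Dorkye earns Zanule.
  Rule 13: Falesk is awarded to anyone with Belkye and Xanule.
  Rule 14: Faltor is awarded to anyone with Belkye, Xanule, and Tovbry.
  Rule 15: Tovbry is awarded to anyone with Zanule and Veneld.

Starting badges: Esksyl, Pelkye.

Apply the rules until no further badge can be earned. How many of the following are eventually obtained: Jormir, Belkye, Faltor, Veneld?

2

With Esksyl, Jormir is earned (Rule 1).
With Pelkye and Jormir, Veneld is earned (Rule 10).
Jormir: reached.
Belkye would need Zineld and Veneld (Rule 9), but Zineld is never earned.
Faltor would need Belkye, Xanule, and Tovbry (Rule 14), but Belkye is never earned.
Veneld: reached.
Reached: Jormir and Veneld — 2 of the 4.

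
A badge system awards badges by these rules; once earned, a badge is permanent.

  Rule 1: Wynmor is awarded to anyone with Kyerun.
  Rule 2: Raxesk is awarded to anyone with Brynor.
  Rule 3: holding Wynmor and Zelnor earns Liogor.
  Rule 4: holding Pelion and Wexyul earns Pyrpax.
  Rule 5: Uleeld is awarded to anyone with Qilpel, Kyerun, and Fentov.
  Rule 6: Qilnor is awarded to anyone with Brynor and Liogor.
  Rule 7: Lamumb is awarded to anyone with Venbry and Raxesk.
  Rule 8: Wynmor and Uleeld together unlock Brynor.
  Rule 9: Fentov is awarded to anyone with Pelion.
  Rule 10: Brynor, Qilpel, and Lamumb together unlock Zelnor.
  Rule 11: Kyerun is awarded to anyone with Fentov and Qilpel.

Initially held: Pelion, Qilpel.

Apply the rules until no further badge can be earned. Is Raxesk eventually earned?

With Pelion, Fentov is earned (Rule 9).
With Fentov and Qilpel, Kyerun is earned (Rule 11).
With Qilpel, Kyerun, and Fentov, Uleeld is earned (Rule 5).
With Kyerun, Wynmor is earned (Rule 1).
With Wynmor and Uleeld, Brynor is earned (Rule 8).
With Brynor, Raxesk is earned (Rule 2).

Yes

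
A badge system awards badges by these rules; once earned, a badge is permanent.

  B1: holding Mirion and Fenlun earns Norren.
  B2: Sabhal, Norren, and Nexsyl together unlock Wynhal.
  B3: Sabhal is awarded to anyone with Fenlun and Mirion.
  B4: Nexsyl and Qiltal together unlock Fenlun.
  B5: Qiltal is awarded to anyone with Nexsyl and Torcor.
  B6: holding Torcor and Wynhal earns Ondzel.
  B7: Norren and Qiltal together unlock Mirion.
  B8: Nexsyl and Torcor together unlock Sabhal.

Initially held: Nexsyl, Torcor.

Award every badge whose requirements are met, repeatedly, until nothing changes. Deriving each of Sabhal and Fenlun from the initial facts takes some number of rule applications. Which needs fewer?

Sabhal: With Nexsyl and Torcor, Sabhal is earned (B8). [1 rule application]
Fenlun: With Nexsyl and Torcor, Qiltal is earned (B5). With Nexsyl and Qiltal, Fenlun is earned (B4). [2 rule applications]
Sabhal needs fewer.

Sabhal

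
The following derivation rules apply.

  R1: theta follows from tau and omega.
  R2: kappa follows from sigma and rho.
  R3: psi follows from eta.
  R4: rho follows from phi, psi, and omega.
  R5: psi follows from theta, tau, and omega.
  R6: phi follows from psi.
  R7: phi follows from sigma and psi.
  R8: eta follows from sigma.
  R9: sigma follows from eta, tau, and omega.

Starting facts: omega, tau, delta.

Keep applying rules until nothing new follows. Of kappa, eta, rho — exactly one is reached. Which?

tau and omega hold, so theta follows (R1).
theta, tau, and omega hold, so psi follows (R5).
From psi, R6 gives phi.
From phi, psi, and omega, R4 gives rho.
eta would need sigma (R8), but sigma is never established. kappa would need sigma and rho (R2), but sigma is never established.

rho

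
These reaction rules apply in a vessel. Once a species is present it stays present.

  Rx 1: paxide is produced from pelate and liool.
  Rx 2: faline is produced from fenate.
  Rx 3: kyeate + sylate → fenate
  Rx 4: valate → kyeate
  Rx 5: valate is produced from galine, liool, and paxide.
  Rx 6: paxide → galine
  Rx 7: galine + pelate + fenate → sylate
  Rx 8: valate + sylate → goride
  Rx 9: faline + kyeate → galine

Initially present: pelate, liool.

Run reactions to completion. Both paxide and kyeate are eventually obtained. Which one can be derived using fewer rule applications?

paxide

paxide: pelate and liool present → paxide forms (Rx 1). [1 rule application]
kyeate: pelate and liool present → paxide forms (Rx 1). paxide present → galine forms (Rx 6). galine, liool, and paxide present → valate forms (Rx 5). valate present → kyeate forms (Rx 4). [4 rule applications]
paxide needs fewer.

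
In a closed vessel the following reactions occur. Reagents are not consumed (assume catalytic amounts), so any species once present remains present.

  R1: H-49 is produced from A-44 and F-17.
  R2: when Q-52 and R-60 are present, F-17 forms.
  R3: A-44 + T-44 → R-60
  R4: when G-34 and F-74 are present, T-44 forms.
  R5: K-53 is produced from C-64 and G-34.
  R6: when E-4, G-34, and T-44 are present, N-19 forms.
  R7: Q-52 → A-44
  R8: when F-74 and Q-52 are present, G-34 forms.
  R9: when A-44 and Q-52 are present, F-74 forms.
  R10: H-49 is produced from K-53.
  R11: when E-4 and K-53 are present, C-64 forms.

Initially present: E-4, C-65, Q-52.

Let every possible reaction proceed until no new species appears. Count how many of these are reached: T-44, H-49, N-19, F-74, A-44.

Q-52 present → A-44 forms (R7).
A-44 and Q-52 present → F-74 forms (R9).
F-74 and Q-52 present → G-34 forms (R8).
G-34 and F-74 present → T-44 forms (R4).
E-4, G-34, and T-44 present → N-19 forms (R6).
A-44 and T-44 present → R-60 forms (R3).
Q-52 and R-60 present → F-17 forms (R2).
A-44 and F-17 present → H-49 forms (R1).
T-44: reached.
H-49: reached.
N-19: reached.
F-74: reached.
A-44: reached.
All 5 are reached.

5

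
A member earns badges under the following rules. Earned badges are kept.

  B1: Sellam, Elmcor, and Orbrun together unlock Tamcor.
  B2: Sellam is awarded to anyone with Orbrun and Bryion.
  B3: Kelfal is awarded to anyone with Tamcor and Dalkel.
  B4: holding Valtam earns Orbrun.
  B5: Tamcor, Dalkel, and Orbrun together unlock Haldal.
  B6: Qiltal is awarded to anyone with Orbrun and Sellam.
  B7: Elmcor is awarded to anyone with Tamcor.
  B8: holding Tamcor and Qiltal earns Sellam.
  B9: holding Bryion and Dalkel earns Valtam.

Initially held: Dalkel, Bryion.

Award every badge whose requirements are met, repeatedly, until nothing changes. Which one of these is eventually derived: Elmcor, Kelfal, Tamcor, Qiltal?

Qiltal

With Bryion and Dalkel, Valtam is earned (B9).
With Valtam, Orbrun is earned (B4).
With Orbrun and Bryion, Sellam is earned (B2).
With Orbrun and Sellam, Qiltal is earned (B6).
Kelfal would need Tamcor and Dalkel (B3), but Tamcor is never earned. Tamcor would need Sellam, Elmcor, and Orbrun (B1), but Elmcor is never earned. Elmcor would need Tamcor (B7), but Tamcor is never earned.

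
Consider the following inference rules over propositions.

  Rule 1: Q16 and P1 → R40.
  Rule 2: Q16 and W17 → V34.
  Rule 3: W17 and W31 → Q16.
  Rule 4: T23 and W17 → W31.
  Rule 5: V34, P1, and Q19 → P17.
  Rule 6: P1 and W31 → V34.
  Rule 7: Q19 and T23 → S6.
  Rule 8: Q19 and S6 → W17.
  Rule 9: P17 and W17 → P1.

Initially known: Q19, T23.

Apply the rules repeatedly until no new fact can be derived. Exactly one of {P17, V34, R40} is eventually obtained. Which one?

From Q19 and T23, Rule 7 gives S6.
From Q19 and S6, Rule 8 gives W17.
From T23 and W17, Rule 4 gives W31.
From W17 and W31, Rule 3 gives Q16.
From Q16 and W17, Rule 2 gives V34.
P17 would need V34, P1, and Q19 (Rule 5), but P1 is never established. R40 would need Q16 and P1 (Rule 1), but P1 is never established.

V34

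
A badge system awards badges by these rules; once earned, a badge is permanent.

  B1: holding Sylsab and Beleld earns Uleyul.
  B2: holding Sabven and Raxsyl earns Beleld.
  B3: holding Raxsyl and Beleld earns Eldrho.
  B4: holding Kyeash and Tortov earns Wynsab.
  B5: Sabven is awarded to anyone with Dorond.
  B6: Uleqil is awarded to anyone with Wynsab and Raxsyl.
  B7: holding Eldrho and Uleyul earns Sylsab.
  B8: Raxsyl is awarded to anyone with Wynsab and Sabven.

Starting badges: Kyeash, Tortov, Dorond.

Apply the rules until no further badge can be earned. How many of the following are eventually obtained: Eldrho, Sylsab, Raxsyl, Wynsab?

With Kyeash and Tortov, Wynsab is earned (B4).
With Dorond, Sabven is earned (B5).
With Wynsab and Sabven, Raxsyl is earned (B8).
With Sabven and Raxsyl, Beleld is earned (B2).
With Raxsyl and Beleld, Eldrho is earned (B3).
Eldrho: reached.
Sylsab would need Eldrho and Uleyul (B7), but Uleyul is never earned.
Raxsyl: reached.
Wynsab: reached.
Reached: Eldrho, Raxsyl, and Wynsab — 3 of the 4.

3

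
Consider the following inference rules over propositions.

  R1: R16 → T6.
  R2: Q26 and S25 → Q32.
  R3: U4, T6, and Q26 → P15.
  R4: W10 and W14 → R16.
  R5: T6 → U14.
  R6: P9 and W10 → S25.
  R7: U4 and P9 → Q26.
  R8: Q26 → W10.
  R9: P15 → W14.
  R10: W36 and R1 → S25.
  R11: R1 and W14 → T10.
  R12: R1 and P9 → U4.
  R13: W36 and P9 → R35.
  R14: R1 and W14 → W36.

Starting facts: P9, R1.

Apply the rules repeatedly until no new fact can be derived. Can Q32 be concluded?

From R1 and P9, R12 gives U4.
U4 and P9 hold, so Q26 follows (R7).
Q26 holds, so W10 follows (R8).
From P9 and W10, R6 gives S25.
From Q26 and S25, R2 gives Q32.

Yes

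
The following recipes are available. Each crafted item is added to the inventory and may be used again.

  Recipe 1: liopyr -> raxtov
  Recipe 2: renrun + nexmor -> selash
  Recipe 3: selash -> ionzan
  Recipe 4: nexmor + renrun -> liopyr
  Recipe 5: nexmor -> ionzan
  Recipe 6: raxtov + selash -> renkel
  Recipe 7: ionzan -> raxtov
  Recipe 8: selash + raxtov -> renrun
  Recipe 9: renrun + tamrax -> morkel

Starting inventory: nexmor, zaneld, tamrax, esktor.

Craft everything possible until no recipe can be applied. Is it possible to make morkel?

No

morkel would need renrun and tamrax (Recipe 9), but renrun is never obtained.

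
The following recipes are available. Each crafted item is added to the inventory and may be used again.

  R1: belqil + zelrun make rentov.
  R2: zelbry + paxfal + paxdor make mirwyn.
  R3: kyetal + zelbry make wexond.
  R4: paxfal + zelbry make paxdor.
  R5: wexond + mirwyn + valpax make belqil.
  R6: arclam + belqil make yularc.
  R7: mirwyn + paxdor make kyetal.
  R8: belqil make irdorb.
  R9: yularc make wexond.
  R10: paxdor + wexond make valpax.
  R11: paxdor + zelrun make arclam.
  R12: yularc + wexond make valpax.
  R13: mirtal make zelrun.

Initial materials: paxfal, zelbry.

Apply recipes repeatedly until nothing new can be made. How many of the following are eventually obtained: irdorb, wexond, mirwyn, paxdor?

paxfal + zelbry → paxdor (R4).
Using R2, zelbry, paxfal, and paxdor make mirwyn.
mirwyn + paxdor → kyetal (R7).
Using R3, kyetal and zelbry make wexond.
paxdor + wexond → valpax (R10).
Using R5, wexond, mirwyn, and valpax make belqil.
Using R8, belqil makes irdorb.
irdorb: reached.
wexond: reached.
mirwyn: reached.
paxdor: reached.
All 4 are reached.

4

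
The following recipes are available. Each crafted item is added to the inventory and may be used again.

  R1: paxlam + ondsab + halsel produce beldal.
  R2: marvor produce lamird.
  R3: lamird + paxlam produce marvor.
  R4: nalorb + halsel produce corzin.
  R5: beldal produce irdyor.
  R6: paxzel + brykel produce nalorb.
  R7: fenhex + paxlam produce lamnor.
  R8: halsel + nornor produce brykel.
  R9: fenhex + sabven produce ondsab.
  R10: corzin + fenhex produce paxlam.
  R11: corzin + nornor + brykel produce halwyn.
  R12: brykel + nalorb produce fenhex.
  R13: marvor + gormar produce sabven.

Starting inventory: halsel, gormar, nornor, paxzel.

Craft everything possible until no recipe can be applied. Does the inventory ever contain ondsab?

No

ondsab would need fenhex and sabven (R9), but sabven is never obtained.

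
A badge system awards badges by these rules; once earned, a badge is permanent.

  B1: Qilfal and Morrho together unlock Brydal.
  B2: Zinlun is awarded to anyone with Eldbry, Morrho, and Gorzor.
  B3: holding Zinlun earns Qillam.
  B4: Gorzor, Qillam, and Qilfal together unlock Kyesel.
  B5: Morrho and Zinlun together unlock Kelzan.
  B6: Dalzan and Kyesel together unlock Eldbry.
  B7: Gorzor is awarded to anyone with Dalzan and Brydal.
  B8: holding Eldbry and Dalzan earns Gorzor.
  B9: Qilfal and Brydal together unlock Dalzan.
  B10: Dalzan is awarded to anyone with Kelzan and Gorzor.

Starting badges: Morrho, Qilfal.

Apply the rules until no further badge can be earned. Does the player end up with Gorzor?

With Qilfal and Morrho, Brydal is earned (B1).
With Qilfal and Brydal, Dalzan is earned (B9).
With Dalzan and Brydal, Gorzor is earned (B7).

Yes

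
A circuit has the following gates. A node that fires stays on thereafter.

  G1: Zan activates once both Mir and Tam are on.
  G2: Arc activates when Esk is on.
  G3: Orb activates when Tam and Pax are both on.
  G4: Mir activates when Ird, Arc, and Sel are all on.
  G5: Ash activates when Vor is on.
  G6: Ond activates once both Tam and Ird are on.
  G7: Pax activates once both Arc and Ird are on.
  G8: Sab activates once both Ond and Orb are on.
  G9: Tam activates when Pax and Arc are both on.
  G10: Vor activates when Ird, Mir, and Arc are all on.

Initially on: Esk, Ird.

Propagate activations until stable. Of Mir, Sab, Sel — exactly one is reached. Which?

Esk is on, so Arc activates (G2).
Arc and Ird are on, so Pax activates (G7).
Pax and Arc are on, so Tam activates (G9).
G3: Tam and Pax on → Orb on.
Tam and Ird are on, so Ond activates (G6).
Ond and Orb are on, so Sab activates (G8).
Mir would need Ird, Arc, and Sel (G4), but Sel never turns on. No rule produces Sel, and it is not given.

Sab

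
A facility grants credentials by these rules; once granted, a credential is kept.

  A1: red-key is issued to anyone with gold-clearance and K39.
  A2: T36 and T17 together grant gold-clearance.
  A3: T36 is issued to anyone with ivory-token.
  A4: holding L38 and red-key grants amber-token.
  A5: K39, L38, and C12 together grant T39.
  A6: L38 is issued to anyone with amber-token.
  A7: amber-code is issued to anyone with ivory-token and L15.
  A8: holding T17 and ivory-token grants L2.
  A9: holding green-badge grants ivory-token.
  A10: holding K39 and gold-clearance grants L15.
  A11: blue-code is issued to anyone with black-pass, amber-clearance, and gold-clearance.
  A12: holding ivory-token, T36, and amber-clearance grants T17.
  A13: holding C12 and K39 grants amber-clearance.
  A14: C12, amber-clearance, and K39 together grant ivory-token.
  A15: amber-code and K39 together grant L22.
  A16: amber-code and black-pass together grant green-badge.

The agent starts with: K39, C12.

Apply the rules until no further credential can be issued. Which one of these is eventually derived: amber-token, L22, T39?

L22

Holding C12 and K39 grants amber-clearance (A13).
Holding C12, amber-clearance, and K39 grants ivory-token (A14).
Holding ivory-token grants T36 (A3).
Holding ivory-token, T36, and amber-clearance grants T17 (A12).
Holding T36 and T17 grants gold-clearance (A2).
Holding K39 and gold-clearance grants L15 (A10).
Holding ivory-token and L15 grants amber-code (A7).
Holding amber-code and K39 grants L22 (A15).
amber-token would need L38 and red-key (A4), but L38 is never granted. T39 would need K39, L38, and C12 (A5), but L38 is never granted.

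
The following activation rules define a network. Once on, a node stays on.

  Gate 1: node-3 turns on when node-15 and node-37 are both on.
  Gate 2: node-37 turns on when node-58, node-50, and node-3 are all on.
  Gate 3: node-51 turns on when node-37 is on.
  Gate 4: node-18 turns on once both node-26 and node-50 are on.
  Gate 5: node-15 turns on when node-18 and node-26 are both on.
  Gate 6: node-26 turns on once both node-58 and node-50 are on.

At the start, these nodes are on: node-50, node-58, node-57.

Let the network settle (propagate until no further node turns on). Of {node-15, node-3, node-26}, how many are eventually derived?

Gate 6: node-58 and node-50 on → node-26 on.
Gate 4: node-26 and node-50 on → node-18 on.
node-18 and node-26 are on, so node-15 turns on (Gate 5).
node-15: reached.
node-3 would need node-15 and node-37 (Gate 1), but node-37 never turns on.
node-26: reached.
Reached: node-15 and node-26 — 2 of the 3.

2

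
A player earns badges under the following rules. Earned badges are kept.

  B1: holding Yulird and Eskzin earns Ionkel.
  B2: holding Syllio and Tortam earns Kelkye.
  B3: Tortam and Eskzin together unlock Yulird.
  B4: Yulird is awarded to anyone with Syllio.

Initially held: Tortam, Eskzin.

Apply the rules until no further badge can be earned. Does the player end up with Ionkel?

With Tortam and Eskzin, Yulird is earned (B3).
With Yulird and Eskzin, Ionkel is earned (B1).

Yes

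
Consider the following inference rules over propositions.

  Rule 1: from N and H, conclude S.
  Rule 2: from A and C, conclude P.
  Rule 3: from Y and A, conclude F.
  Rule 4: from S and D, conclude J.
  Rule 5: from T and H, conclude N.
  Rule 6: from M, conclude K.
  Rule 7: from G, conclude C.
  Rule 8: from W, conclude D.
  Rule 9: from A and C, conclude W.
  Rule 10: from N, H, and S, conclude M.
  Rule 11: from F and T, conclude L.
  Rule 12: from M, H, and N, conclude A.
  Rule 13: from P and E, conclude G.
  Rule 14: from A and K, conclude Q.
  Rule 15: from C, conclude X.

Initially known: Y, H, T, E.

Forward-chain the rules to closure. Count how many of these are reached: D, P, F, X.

1

T and H hold, so N follows (Rule 5).
N and H hold, so S follows (Rule 1).
N, H, and S hold, so M follows (Rule 10).
M, H, and N hold, so A follows (Rule 12).
Y and A hold, so F follows (Rule 3).
D would need W (Rule 8), but W is never established.
P would need A and C (Rule 2), but C is never established.
F: reached.
X would need C (Rule 15), but C is never established.
Reached: F — 1 of the 4.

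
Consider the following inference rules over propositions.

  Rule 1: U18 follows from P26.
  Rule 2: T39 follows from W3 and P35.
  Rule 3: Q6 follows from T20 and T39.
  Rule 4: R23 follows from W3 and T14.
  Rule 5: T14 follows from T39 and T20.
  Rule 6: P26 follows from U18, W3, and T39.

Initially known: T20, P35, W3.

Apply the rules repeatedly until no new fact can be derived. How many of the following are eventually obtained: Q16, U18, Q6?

From W3 and P35, Rule 2 gives T39.
T20 and T39 hold, so Q6 follows (Rule 3).
No rule produces Q16, and it is not given.
U18 would need P26 (Rule 1), but P26 is never established.
Q6: reached.
Reached: Q6 — 1 of the 3.

1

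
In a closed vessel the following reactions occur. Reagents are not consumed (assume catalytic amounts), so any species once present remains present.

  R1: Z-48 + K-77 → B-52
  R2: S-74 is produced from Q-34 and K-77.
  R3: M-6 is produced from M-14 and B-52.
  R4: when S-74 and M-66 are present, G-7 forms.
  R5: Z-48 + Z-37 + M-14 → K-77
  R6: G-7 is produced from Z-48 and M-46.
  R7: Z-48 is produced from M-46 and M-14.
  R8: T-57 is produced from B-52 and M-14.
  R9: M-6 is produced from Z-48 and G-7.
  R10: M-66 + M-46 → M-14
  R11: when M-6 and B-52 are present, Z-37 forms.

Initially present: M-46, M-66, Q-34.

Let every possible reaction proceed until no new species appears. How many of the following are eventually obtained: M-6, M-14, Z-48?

M-66 and M-46 present → M-14 forms (R10).
M-46 and M-14 present → Z-48 forms (R7).
Z-48 and M-46 present → G-7 forms (R6).
Z-48 and G-7 present → M-6 forms (R9).
M-6: reached.
M-14: reached.
Z-48: reached.
All 3 are reached.

3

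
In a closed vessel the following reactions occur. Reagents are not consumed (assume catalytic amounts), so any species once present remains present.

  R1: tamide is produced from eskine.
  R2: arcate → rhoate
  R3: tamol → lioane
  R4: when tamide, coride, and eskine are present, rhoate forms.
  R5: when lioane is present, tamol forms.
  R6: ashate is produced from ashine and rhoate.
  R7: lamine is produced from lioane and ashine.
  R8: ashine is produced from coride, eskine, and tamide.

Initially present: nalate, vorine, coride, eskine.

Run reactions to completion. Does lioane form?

No

lioane would need tamol (R3), but tamol never forms.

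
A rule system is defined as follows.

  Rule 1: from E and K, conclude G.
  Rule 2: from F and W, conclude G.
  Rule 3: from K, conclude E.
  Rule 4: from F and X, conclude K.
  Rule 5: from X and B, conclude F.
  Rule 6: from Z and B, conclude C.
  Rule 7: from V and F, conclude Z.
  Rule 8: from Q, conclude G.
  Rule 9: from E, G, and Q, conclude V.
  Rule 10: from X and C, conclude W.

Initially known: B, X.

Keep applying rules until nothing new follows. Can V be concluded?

No

V would need E, G, and Q (Rule 9), but Q is never established.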